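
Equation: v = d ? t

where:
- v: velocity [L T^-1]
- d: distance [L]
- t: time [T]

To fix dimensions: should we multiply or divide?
division (÷): v = d ÷ t

v [L T^-1]; d [L]; t [T].
d × t → [L T] ✗
d ÷ t → [L T^-1] ✓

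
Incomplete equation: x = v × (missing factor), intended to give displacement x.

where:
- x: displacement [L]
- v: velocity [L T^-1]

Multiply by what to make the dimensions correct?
t (time), dimensions [T]

x has dimensions [L] and v has dimensions [L T^-1].
The missing factor must have dimensions [L] / [L T^-1] = [T], i.e. time (t).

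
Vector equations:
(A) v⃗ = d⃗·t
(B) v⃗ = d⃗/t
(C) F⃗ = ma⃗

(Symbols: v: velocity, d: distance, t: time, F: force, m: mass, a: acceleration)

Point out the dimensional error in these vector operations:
(A) v⃗ = d⃗·t

(A) v⃗ = d⃗·t: LHS [L T^-1], RHS [L T] ✗ — velocity is displacement per time; should be d⃗/t
(B) v⃗ = d⃗/t: LHS [L T^-1], RHS [L T^-1] ✓ — displacement (vector) divided by time (scalar)
(C) F⃗ = ma⃗: LHS [L M T^-2], RHS [L M T^-2] ✓ — Force and acceleration are vectors, mass is a scalar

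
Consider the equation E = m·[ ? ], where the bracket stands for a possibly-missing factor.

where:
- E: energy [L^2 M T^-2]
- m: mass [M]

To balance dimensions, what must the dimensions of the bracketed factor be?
[L^2 T^-2] — velocity squared (e.g. v²)

E has dimensions [L^2 M T^-2]; m has dimensions [M].
The bracketed factor must supply [L^2 M T^-2] / [M] = [L^2 T^-2].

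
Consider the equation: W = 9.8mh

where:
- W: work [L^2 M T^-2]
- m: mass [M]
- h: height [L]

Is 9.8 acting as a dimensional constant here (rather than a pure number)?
Yes

W has dimensions [L^2 M T^-2], while mh alone has dimensions [L M]. For the equation to balance, the factor 9.8 must carry dimensions [L T^-2] — it is a dimensional constant (a numerical value of a physical quantity with its units suppressed), not a pure number.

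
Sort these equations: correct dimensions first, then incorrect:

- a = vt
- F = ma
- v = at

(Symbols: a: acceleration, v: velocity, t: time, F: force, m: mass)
Dimensionally correct: F = ma, v = at
Dimensionally incorrect: a = vt
Ordered (correct first, then incorrect): F = ma, v = at, a = vt

- a = vt: LHS [L T^-2], RHS [L] → incorrect ✗
- F = ma: LHS [L M T^-2], RHS [L M T^-2] → correct ✓
- v = at: LHS [L T^-1], RHS [L T^-1] → correct ✓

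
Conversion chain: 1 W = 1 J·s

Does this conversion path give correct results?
The chain is incorrect (it contains an error).

Incorrect: Watt is J/s, not J·s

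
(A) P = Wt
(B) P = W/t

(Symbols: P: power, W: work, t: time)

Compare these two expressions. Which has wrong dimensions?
(A)

(A) P = Wt: LHS [L^2 M T^-3], RHS [L^2 M T^-1] ✗
(B) P = W/t: LHS [L^2 M T^-3], RHS [L^2 M T^-3] ✓

Expression (A) P = Wt is dimensionally incorrect.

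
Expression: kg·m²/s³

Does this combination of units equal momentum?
No

The expression kg·m²/s³ has dimensions [L^2 M T^-3], but momentum has dimensions [L M T^-1].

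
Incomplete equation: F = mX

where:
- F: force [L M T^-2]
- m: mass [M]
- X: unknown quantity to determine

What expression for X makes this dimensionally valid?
X = a (acceleration), dimensions [L T^-2]

F has dimensions [L M T^-2]; the rest of the RHS (m) has dimensions [M].
So X must have dimensions [L T^-2] — X = a (acceleration).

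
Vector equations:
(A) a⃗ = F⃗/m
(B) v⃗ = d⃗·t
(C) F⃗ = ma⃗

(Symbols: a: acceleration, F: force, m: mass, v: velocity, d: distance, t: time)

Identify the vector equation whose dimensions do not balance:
(B) v⃗ = d⃗·t

(A) a⃗ = F⃗/m: LHS [L T^-2], RHS [L T^-2] ✓ — force (vector) divided by mass (scalar)
(B) v⃗ = d⃗·t: LHS [L T^-1], RHS [L T] ✗ — velocity is displacement per time; should be d⃗/t
(C) F⃗ = ma⃗: LHS [L M T^-2], RHS [L M T^-2] ✓ — Force and acceleration are vectors, mass is a scalar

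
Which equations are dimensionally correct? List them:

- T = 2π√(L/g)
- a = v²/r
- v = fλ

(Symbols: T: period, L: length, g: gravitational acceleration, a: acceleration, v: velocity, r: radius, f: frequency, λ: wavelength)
Dimensionally correct: T = 2π√(L/g), a = v²/r, v = fλ
Dimensionally incorrect: none
Ordered (correct first, then incorrect): T = 2π√(L/g), a = v²/r, v = fλ

- T = 2π√(L/g): LHS [T], RHS [T] → correct ✓
- a = v²/r: LHS [L T^-2], RHS [L T^-2] → correct ✓
- v = fλ: LHS [L T^-1], RHS [L T^-1] → correct ✓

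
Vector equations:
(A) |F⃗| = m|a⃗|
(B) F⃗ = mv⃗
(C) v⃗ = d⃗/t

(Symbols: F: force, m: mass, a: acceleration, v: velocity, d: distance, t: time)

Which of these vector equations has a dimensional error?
(B) F⃗ = mv⃗

(A) |F⃗| = m|a⃗|: LHS [L M T^-2], RHS [L M T^-2] ✓ — magnitudes of vectors are scalars
(B) F⃗ = mv⃗: LHS [L M T^-2], RHS [L M T^-1] ✗ — mass times velocity is momentum, not force; should be ma⃗
(C) v⃗ = d⃗/t: LHS [L T^-1], RHS [L T^-1] ✓ — displacement (vector) divided by time (scalar)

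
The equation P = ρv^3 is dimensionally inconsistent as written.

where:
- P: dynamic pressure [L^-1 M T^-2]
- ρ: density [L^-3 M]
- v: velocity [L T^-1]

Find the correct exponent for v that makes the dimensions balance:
The exponent of v should be 2: P = ρv^2

The LHS P has dimensions [L^-1 M T^-2]; v has dimensions [L T^-1].
As written, the RHS ρv^3 (exponent 3 on v) has dimensions [M T^-3], which does not match.
With exponent 2, the RHS ρv^2 has dimensions [L^-1 M T^-2], matching the LHS.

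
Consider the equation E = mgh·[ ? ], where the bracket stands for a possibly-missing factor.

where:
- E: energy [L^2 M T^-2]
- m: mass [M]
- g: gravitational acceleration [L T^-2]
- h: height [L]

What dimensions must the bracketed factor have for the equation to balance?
Nothing is missing — the bracketed factor must be dimensionless.

E has dimensions [L^2 M T^-2] and mgh already has dimensions [L^2 M T^-2], so E = mgh is dimensionally complete.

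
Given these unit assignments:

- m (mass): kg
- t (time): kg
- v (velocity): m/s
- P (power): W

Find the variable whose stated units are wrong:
t

The variable t (time) should have units s, not kg.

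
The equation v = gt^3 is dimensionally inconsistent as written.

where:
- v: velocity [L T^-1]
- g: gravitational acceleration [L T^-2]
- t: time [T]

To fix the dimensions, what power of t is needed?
The exponent of t should be 1: v = gt

The LHS v has dimensions [L T^-1]; t has dimensions [T].
As written, the RHS gt^3 (exponent 3 on t) has dimensions [L T], which does not match.
With exponent 1, the RHS gt has dimensions [L T^-1], matching the LHS.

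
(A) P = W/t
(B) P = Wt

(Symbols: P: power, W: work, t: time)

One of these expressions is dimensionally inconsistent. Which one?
(B)

(A) P = W/t: LHS [L^2 M T^-3], RHS [L^2 M T^-3] ✓
(B) P = Wt: LHS [L^2 M T^-3], RHS [L^2 M T^-1] ✗

Expression (B) P = Wt is dimensionally incorrect.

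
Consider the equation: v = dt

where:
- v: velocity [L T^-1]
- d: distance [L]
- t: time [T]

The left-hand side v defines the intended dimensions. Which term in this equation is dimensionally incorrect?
The right-hand side term dt

v has dimensions [L T^-1], but dt has dimensions [L T], so the term dt is dimensionally wrong for v.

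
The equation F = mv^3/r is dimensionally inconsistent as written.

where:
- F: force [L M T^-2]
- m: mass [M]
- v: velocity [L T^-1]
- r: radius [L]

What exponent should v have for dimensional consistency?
The exponent of v should be 2: F = mv^2/r

The LHS F has dimensions [L M T^-2]; v has dimensions [L T^-1].
As written, the RHS mv^3/r (exponent 3 on v) has dimensions [L^2 M T^-3], which does not match.
With exponent 2, the RHS mv^2/r has dimensions [L M T^-2], matching the LHS.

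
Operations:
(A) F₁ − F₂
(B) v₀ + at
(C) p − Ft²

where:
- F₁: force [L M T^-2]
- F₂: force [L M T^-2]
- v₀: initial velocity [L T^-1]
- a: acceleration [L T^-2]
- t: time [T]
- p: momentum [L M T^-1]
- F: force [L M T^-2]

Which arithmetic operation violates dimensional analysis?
(C) p − Ft²

(A) F₁ − F₂: F₁ [L M T^-2] and F₂ [L M T^-2] — same dimensions ✓
(B) v₀ + at: v₀ [L T^-1] and at [L T^-1] — same dimensions ✓
(C) p − Ft²: p [L M T^-1] and Ft² [L M] — different dimensions cannot be added/subtracted ✗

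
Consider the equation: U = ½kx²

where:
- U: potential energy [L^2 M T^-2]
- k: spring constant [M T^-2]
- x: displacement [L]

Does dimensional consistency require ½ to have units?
No

U has dimensions [L^2 M T^-2] and kx² already has dimensions [L^2 M T^-2], so the equation balances without ½ contributing any dimensions. ½ is a pure (dimensionless) number; changing or removing it would not affect dimensional consistency.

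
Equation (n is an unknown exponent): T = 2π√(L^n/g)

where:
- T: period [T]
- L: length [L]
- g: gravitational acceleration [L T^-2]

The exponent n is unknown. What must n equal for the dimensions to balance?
n = 1

T has dimensions [T]; L has dimensions [L].
With n = 1: 2π√(L^1/g) has dimensions [T], matching the LHS ✓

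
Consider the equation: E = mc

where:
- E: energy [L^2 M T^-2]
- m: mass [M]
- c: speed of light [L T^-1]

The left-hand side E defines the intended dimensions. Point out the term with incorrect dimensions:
The right-hand side term mc

E has dimensions [L^2 M T^-2], but mc has dimensions [L M T^-1], so the term mc is dimensionally wrong for E.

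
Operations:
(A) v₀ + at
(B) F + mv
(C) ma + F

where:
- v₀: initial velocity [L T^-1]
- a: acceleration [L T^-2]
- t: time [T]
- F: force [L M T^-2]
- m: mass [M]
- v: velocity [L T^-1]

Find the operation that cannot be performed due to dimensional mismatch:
(B) F + mv

(A) v₀ + at: v₀ [L T^-1] and at [L T^-1] — same dimensions ✓
(B) F + mv: F [L M T^-2] and mv [L M T^-1] — different dimensions cannot be added/subtracted ✗
(C) ma + F: ma [L M T^-2] and F [L M T^-2] — same dimensions ✓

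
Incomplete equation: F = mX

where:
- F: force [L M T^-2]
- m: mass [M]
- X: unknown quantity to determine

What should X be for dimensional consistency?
X = a (acceleration), dimensions [L T^-2]

F has dimensions [L M T^-2]; the rest of the RHS (m) has dimensions [M].
So X must have dimensions [L T^-2] — X = a (acceleration).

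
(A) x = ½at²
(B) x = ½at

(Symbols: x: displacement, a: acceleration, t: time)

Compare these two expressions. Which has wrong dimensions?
(B)

(A) x = ½at²: LHS [L], RHS [L] ✓
(B) x = ½at: LHS [L], RHS [L T^-1] ✗

Expression (B) x = ½at is dimensionally incorrect.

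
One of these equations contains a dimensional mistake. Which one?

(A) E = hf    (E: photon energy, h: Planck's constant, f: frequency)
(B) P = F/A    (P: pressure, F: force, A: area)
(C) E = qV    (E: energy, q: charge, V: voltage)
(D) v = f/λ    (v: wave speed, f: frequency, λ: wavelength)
(D) v = f/λ

The equation (D) v = f/λ is dimensionally incorrect.

LHS (v): [L T^-1]
RHS (f/λ): [L^-1 T^-1] ✗

The dimensions do not match. The other three equations balance.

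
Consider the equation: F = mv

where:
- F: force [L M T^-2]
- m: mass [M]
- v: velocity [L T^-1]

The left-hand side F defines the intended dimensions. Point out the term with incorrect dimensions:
The right-hand side term mv

F has dimensions [L M T^-2], but mv has dimensions [L M T^-1], so the term mv is dimensionally wrong for F.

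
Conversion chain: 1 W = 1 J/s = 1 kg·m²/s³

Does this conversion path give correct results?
The chain is correct (no errors).

Correct: Watt is Joule per second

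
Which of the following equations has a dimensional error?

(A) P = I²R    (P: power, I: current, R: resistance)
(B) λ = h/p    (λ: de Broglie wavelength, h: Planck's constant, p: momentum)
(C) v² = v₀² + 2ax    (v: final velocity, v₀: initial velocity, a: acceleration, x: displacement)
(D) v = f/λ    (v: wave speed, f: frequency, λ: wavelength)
(D) v = f/λ

The equation (D) v = f/λ is dimensionally incorrect.

LHS (v): [L T^-1]
RHS (f/λ): [L^-1 T^-1] ✗

The dimensions do not match. The other three equations balance.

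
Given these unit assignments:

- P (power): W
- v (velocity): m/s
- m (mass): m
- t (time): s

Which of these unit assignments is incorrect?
m

The variable m (mass) should have units kg, not m.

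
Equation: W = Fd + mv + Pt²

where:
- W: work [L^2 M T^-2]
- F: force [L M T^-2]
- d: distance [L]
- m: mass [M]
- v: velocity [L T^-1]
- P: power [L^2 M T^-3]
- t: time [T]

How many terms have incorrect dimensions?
2

LHS W: [L^2 M T^-2]
- Fd: [L^2 M T^-2] ✓
- mv: [L M T^-1] ✗
- Pt²: [L^2 M T^-1] ✗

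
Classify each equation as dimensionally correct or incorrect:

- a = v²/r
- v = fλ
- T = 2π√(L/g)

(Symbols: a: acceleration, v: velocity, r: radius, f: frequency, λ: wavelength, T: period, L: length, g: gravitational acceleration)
Dimensionally correct: a = v²/r, v = fλ, T = 2π√(L/g)
Dimensionally incorrect: none
Ordered (correct first, then incorrect): a = v²/r, v = fλ, T = 2π√(L/g)

- a = v²/r: LHS [L T^-2], RHS [L T^-2] → correct ✓
- v = fλ: LHS [L T^-1], RHS [L T^-1] → correct ✓
- T = 2π√(L/g): LHS [T], RHS [T] → correct ✓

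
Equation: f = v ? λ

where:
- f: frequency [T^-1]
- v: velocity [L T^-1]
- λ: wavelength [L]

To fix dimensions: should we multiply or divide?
division (÷): f = v ÷ λ

f [T^-1]; v [L T^-1]; λ [L].
v × λ → [L^2 T^-1] ✗
v ÷ λ → [T^-1] ✓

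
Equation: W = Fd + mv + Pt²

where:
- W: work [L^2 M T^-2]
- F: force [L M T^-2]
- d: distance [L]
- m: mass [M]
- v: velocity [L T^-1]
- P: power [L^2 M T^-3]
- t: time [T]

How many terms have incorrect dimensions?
2

LHS W: [L^2 M T^-2]
- Fd: [L^2 M T^-2] ✓
- mv: [L M T^-1] ✗
- Pt²: [L^2 M T^-1] ✗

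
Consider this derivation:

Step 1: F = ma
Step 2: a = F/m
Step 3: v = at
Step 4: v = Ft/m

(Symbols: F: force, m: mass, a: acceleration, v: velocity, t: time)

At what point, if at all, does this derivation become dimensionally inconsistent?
No step introduces an error — all steps are dimensionally consistent.

Step 1: F = ma → LHS [L M T^-2], RHS [L M T^-2] ✓
Step 2: a = F/m → LHS [L T^-2], RHS [L T^-2] ✓
Step 3: v = at → LHS [L T^-1], RHS [L T^-1] ✓
Step 4: v = Ft/m → LHS [L T^-1], RHS [L T^-1] ✓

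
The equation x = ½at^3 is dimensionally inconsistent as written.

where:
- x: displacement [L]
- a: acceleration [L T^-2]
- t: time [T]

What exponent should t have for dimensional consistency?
The exponent of t should be 2: x = ½at^2

The LHS x has dimensions [L]; t has dimensions [T].
As written, the RHS ½at^3 (exponent 3 on t) has dimensions [L T], which does not match.
With exponent 2, the RHS ½at^2 has dimensions [L], matching the LHS.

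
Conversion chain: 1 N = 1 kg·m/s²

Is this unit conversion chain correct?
The chain is correct (no errors).

Correct: Newton is defined as kg·m/s²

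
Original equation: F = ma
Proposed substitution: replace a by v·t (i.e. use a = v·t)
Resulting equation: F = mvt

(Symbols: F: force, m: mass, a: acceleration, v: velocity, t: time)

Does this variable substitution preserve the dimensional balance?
No

[a] = [L T^-2] and [v·t] = [L]. These differ, so the substitution replaces a quantity by one of different dimensions and the result F = mvt has LHS [L M T^-2] vs RHS [L M] — inconsistent.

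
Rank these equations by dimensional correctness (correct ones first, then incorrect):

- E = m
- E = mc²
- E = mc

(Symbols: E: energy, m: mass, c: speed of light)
Dimensionally correct: E = mc²
Dimensionally incorrect: E = m, E = mc
Ordered (correct first, then incorrect): E = mc², E = m, E = mc

- E = m: LHS [L^2 M T^-2], RHS [M] → incorrect ✗
- E = mc²: LHS [L^2 M T^-2], RHS [L^2 M T^-2] → correct ✓
- E = mc: LHS [L^2 M T^-2], RHS [L M T^-1] → incorrect ✗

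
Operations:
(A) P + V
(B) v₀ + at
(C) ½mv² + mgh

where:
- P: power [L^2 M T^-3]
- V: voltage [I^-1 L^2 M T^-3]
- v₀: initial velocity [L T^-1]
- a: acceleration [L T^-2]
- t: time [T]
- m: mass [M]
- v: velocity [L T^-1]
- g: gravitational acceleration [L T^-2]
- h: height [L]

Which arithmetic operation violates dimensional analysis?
(A) P + V

(A) P + V: P [L^2 M T^-3] and V [I^-1 L^2 M T^-3] — different dimensions cannot be added/subtracted ✗
(B) v₀ + at: v₀ [L T^-1] and at [L T^-1] — same dimensions ✓
(C) ½mv² + mgh: ½mv² [L^2 M T^-2] and mgh [L^2 M T^-2] — same dimensions ✓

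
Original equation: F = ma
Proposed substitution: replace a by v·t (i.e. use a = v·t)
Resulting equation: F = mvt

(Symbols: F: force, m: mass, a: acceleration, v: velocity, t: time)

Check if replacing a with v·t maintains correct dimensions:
No

[a] = [L T^-2] and [v·t] = [L]. These differ, so the substitution replaces a quantity by one of different dimensions and the result F = mvt has LHS [L M T^-2] vs RHS [L M] — inconsistent.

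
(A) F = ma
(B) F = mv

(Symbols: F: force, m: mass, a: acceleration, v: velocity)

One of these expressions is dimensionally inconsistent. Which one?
(B)

(A) F = ma: LHS [L M T^-2], RHS [L M T^-2] ✓
(B) F = mv: LHS [L M T^-2], RHS [L M T^-1] ✗

Expression (B) F = mv is dimensionally incorrect.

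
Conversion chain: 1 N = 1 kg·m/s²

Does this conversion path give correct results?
The chain is correct (no errors).

Correct: Newton is defined as kg·m/s²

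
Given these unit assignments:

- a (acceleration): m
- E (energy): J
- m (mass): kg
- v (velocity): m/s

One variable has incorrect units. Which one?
a

The variable a (acceleration) should have units m/s², not m.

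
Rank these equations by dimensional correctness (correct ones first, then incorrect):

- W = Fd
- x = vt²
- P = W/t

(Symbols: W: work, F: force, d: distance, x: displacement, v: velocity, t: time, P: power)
Dimensionally correct: W = Fd, P = W/t
Dimensionally incorrect: x = vt²
Ordered (correct first, then incorrect): W = Fd, P = W/t, x = vt²

- W = Fd: LHS [L^2 M T^-2], RHS [L^2 M T^-2] → correct ✓
- x = vt²: LHS [L], RHS [L T] → incorrect ✗
- P = W/t: LHS [L^2 M T^-3], RHS [L^2 M T^-3] → correct ✓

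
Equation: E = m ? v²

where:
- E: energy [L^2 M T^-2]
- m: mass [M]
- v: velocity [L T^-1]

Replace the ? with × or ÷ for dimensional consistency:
multiplication (×): E = m × v²

E [L^2 M T^-2]; m [M]; v² [L^2 T^-2].
m × v² → [L^2 M T^-2] ✓
m ÷ v² → [L^-2 M T^2] ✗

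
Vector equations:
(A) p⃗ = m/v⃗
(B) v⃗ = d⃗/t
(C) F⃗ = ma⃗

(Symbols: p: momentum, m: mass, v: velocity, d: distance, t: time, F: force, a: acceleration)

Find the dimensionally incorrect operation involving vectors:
(A) p⃗ = m/v⃗

(A) p⃗ = m/v⃗: LHS [L M T^-1], RHS [L^-1 M T] ✗ — momentum is mass times velocity; should be mv⃗ (and division by a vector is undefined)
(B) v⃗ = d⃗/t: LHS [L T^-1], RHS [L T^-1] ✓ — displacement (vector) divided by time (scalar)
(C) F⃗ = ma⃗: LHS [L M T^-2], RHS [L M T^-2] ✓ — Force and acceleration are vectors, mass is a scalar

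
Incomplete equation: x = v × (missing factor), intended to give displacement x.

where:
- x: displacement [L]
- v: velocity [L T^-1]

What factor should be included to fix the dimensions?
t (time), dimensions [T]

x has dimensions [L] and v has dimensions [L T^-1].
The missing factor must have dimensions [L] / [L T^-1] = [T], i.e. time (t).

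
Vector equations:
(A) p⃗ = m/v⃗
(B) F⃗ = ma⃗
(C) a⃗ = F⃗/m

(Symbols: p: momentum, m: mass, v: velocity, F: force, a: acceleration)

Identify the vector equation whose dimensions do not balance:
(A) p⃗ = m/v⃗

(A) p⃗ = m/v⃗: LHS [L M T^-1], RHS [L^-1 M T] ✗ — momentum is mass times velocity; should be mv⃗ (and division by a vector is undefined)
(B) F⃗ = ma⃗: LHS [L M T^-2], RHS [L M T^-2] ✓ — Force and acceleration are vectors, mass is a scalar
(C) a⃗ = F⃗/m: LHS [L T^-2], RHS [L T^-2] ✓ — force (vector) divided by mass (scalar)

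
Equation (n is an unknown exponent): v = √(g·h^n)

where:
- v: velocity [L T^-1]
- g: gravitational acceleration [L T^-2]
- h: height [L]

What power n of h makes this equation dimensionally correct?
n = 1

v has dimensions [L T^-1]; h has dimensions [L].
With n = 1: √(g·h^1) has dimensions [L T^-1], matching the LHS ✓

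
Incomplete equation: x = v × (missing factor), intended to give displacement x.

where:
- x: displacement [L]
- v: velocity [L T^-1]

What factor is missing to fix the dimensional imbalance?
t (time), dimensions [T]

x has dimensions [L] and v has dimensions [L T^-1].
The missing factor must have dimensions [L] / [L T^-1] = [T], i.e. time (t).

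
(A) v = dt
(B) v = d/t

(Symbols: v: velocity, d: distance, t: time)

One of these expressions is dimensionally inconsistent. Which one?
(A)

(A) v = dt: LHS [L T^-1], RHS [L T] ✗
(B) v = d/t: LHS [L T^-1], RHS [L T^-1] ✓

Expression (A) v = dt is dimensionally incorrect.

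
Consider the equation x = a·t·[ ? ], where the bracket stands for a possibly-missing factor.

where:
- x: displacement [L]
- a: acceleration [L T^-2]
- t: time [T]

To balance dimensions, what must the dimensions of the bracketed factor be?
[T] — time (e.g. t)

x has dimensions [L]; a·t has dimensions [L T^-1].
The bracketed factor must supply [L] / [L T^-1] = [T].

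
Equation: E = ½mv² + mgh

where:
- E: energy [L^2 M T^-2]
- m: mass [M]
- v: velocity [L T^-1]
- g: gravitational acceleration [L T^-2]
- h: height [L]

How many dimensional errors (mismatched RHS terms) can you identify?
0

LHS E: [L^2 M T^-2]
- ½mv²: [L^2 M T^-2] ✓
- mgh: [L^2 M T^-2] ✓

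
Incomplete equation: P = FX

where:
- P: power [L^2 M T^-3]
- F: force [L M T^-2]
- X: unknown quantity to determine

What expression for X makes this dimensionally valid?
X = v (velocity), dimensions [L T^-1]

P has dimensions [L^2 M T^-3]; the rest of the RHS (F) has dimensions [L M T^-2].
So X must have dimensions [L T^-1] — X = v (velocity).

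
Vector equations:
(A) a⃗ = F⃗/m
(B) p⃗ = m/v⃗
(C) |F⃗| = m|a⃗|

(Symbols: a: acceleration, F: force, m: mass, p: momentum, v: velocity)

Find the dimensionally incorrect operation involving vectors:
(B) p⃗ = m/v⃗

(A) a⃗ = F⃗/m: LHS [L T^-2], RHS [L T^-2] ✓ — force (vector) divided by mass (scalar)
(B) p⃗ = m/v⃗: LHS [L M T^-1], RHS [L^-1 M T] ✗ — momentum is mass times velocity; should be mv⃗ (and division by a vector is undefined)
(C) |F⃗| = m|a⃗|: LHS [L M T^-2], RHS [L M T^-2] ✓ — magnitudes of vectors are scalars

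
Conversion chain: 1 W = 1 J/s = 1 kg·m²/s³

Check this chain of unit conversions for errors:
The chain is correct (no errors).

Correct: Watt is Joule per second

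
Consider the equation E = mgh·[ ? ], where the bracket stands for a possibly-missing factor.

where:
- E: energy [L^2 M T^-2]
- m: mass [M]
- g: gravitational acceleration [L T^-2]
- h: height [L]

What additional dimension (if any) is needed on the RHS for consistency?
Nothing is missing — the bracketed factor must be dimensionless.

E has dimensions [L^2 M T^-2] and mgh already has dimensions [L^2 M T^-2], so E = mgh is dimensionally complete.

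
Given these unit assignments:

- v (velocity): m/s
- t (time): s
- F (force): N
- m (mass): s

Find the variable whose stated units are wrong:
m

The variable m (mass) should have units kg, not s.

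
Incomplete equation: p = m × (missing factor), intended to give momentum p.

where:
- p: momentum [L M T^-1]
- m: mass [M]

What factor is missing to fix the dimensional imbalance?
v (velocity), dimensions [L T^-1]

p has dimensions [L M T^-1] and m has dimensions [M].
The missing factor must have dimensions [L M T^-1] / [M] = [L T^-1], i.e. velocity (v).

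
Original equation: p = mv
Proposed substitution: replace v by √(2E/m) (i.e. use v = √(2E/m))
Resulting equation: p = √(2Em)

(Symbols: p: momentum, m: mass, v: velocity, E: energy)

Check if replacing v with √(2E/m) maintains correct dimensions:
Yes

[v] = [L T^-1] and [√(2E/m)] = [L T^-1]. These match, so the substitution replaces a quantity by one of the same dimensions and the result p = √(2Em) has LHS [L M T^-1] vs RHS [L M T^-1] — still consistent.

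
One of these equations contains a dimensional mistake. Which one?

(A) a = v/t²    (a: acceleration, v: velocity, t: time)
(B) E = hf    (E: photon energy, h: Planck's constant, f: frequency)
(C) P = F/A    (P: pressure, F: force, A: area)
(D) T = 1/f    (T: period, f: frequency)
(A) a = v/t²

The equation (A) a = v/t² is dimensionally incorrect.

LHS (a): [L T^-2]
RHS (v/t²): [L T^-3] ✗

The dimensions do not match. The other three equations balance.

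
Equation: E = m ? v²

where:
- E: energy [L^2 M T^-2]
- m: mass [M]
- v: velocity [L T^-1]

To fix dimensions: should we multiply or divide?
multiplication (×): E = m × v²

E [L^2 M T^-2]; m [M]; v² [L^2 T^-2].
m × v² → [L^2 M T^-2] ✓
m ÷ v² → [L^-2 M T^2] ✗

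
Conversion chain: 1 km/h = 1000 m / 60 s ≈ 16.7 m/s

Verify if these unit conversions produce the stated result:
The chain is incorrect (it contains an error).

Incorrect: 1 h = 3600 s, not 60 s (1 km/h ≈ 0.278 m/s)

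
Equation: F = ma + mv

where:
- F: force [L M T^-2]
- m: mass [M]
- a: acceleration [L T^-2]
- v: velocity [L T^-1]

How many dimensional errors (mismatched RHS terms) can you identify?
1

LHS F: [L M T^-2]
- ma: [L M T^-2] ✓
- mv: [L M T^-1] ✗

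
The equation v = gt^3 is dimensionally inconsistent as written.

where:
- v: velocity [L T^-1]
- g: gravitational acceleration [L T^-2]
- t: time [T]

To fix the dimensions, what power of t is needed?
The exponent of t should be 1: v = gt

The LHS v has dimensions [L T^-1]; t has dimensions [T].
As written, the RHS gt^3 (exponent 3 on t) has dimensions [L T], which does not match.
With exponent 1, the RHS gt has dimensions [L T^-1], matching the LHS.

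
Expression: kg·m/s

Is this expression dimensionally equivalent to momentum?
Yes

The expression kg·m/s has dimensions [L M T^-1], which is exactly momentum [L M T^-1].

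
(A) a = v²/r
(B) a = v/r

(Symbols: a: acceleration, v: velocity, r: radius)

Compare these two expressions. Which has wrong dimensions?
(B)

(A) a = v²/r: LHS [L T^-2], RHS [L T^-2] ✓
(B) a = v/r: LHS [L T^-2], RHS [T^-1] ✗

Expression (B) a = v/r is dimensionally incorrect.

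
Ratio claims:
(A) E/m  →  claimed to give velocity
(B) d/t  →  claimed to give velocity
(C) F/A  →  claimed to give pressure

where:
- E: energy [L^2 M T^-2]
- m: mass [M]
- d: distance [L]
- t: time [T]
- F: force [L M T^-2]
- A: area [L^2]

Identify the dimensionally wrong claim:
(A) E/m does not give velocity

(A) E/m: [L^2 T^-2] ≠ velocity [L T^-1] ✗
(B) d/t: [L T^-1] = velocity [L T^-1] ✓
(C) F/A: [L^-1 M T^-2] = pressure [L^-1 M T^-2] ✓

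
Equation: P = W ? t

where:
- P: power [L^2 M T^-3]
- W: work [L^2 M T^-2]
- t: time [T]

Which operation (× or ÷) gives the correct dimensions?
division (÷): P = W ÷ t

P [L^2 M T^-3]; W [L^2 M T^-2]; t [T].
W × t → [L^2 M T^-1] ✗
W ÷ t → [L^2 M T^-3] ✓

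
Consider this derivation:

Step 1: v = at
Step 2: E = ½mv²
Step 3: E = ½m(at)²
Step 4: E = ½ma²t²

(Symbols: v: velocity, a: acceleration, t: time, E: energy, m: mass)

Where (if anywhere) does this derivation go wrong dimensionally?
No step introduces an error — all steps are dimensionally consistent.

Step 1: v = at → LHS [L T^-1], RHS [L T^-1] ✓
Step 2: E = ½mv² → LHS [L^2 M T^-2], RHS [L^2 M T^-2] ✓
Step 3: E = ½m(at)² → LHS [L^2 M T^-2], RHS [L^2 M T^-2] ✓
Step 4: E = ½ma²t² → LHS [L^2 M T^-2], RHS [L^2 M T^-2] ✓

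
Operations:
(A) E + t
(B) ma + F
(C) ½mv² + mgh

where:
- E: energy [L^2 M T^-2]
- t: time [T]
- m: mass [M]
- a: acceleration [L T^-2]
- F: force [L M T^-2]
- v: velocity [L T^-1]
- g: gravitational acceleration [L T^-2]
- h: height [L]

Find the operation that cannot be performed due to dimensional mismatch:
(A) E + t

(A) E + t: E [L^2 M T^-2] and t [T] — different dimensions cannot be added/subtracted ✗
(B) ma + F: ma [L M T^-2] and F [L M T^-2] — same dimensions ✓
(C) ½mv² + mgh: ½mv² [L^2 M T^-2] and mgh [L^2 M T^-2] — same dimensions ✓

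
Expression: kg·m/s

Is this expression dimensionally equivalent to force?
No

The expression kg·m/s has dimensions [L M T^-1], but force has dimensions [L M T^-2].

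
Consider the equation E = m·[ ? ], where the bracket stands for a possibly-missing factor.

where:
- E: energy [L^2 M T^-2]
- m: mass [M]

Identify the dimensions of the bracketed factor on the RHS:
[L^2 T^-2] — velocity squared (e.g. v²)

E has dimensions [L^2 M T^-2]; m has dimensions [M].
The bracketed factor must supply [L^2 M T^-2] / [M] = [L^2 T^-2].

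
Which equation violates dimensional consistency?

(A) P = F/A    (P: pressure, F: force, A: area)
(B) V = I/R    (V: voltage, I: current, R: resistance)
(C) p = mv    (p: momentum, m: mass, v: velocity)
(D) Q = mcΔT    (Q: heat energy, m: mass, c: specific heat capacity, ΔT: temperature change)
(B) V = I/R

The equation (B) V = I/R is dimensionally incorrect.

LHS (V): [I^-1 L^2 M T^-3]
RHS (I/R): [I^3 L^-2 M^-1 T^3] ✗

The dimensions do not match. The other three equations balance.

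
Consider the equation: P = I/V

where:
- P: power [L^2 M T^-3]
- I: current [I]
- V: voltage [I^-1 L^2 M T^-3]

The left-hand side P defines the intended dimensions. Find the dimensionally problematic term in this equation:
The right-hand side term I/V

P has dimensions [L^2 M T^-3], but I/V has dimensions [I^2 L^-2 M^-1 T^3], so the term I/V is dimensionally wrong for P.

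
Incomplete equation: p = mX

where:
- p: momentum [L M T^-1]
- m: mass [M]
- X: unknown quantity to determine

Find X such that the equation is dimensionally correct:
X = v (velocity), dimensions [L T^-1]

p has dimensions [L M T^-1]; the rest of the RHS (m) has dimensions [M].
So X must have dimensions [L T^-1] — X = v (velocity).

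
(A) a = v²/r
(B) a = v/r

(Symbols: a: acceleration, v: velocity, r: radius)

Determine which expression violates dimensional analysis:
(B)

(A) a = v²/r: LHS [L T^-2], RHS [L T^-2] ✓
(B) a = v/r: LHS [L T^-2], RHS [T^-1] ✗

Expression (B) a = v/r is dimensionally incorrect.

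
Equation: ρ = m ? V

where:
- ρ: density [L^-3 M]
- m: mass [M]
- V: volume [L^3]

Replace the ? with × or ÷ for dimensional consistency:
division (÷): ρ = m ÷ V

ρ [L^-3 M]; m [M]; V [L^3].
m × V → [L^3 M] ✗
m ÷ V → [L^-3 M] ✓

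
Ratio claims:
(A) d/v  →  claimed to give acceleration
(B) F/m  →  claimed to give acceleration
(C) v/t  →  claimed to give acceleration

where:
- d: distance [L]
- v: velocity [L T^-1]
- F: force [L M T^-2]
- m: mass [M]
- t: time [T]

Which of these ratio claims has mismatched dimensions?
(A) d/v does not give acceleration

(A) d/v: [T] ≠ acceleration [L T^-2] ✗
(B) F/m: [L T^-2] = acceleration [L T^-2] ✓
(C) v/t: [L T^-2] = acceleration [L T^-2] ✓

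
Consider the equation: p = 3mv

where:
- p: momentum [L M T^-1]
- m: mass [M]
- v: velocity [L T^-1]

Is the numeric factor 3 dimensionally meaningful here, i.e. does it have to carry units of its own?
No

p has dimensions [L M T^-1] and mv already has dimensions [L M T^-1], so the equation balances without 3 contributing any dimensions. 3 is a pure (dimensionless) number; changing or removing it would not affect dimensional consistency.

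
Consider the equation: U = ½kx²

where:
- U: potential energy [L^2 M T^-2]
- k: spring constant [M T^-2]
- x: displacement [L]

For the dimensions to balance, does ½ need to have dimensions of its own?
No

U has dimensions [L^2 M T^-2] and kx² already has dimensions [L^2 M T^-2], so the equation balances without ½ contributing any dimensions. ½ is a pure (dimensionless) number; changing or removing it would not affect dimensional consistency.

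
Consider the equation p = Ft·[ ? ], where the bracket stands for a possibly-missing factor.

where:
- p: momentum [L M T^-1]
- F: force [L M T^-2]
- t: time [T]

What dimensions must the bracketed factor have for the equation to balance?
Nothing is missing — the bracketed factor must be dimensionless.

p has dimensions [L M T^-1] and Ft already has dimensions [L M T^-1], so p = Ft is dimensionally complete.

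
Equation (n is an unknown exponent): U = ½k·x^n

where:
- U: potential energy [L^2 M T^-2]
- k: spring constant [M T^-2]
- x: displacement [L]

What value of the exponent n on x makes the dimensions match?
n = 2

U has dimensions [L^2 M T^-2]; x has dimensions [L].
The rest of the RHS has dimensions [M T^-2], so x^n must supply [L^2].
With n = 2: ½k·x^2 has dimensions [L^2 M T^-2], matching the LHS ✓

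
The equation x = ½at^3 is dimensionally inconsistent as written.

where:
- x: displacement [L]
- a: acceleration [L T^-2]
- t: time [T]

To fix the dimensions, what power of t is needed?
The exponent of t should be 2: x = ½at^2

The LHS x has dimensions [L]; t has dimensions [T].
As written, the RHS ½at^3 (exponent 3 on t) has dimensions [L T], which does not match.
With exponent 2, the RHS ½at^2 has dimensions [L], matching the LHS.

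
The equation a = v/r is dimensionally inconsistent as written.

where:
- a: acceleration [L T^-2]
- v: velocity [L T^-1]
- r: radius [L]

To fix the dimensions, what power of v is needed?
The exponent of v should be 2: a = v^2/r

The LHS a has dimensions [L T^-2]; v has dimensions [L T^-1].
As written, the RHS v/r (exponent 1 on v) has dimensions [T^-1], which does not match.
With exponent 2, the RHS v^2/r has dimensions [L T^-2], matching the LHS.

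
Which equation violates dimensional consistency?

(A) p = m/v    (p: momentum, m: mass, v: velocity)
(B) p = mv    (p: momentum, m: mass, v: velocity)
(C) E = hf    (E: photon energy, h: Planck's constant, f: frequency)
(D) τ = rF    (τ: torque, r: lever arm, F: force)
(A) p = m/v

The equation (A) p = m/v is dimensionally incorrect.

LHS (p): [L M T^-1]
RHS (m/v): [L^-1 M T] ✗

The dimensions do not match. The other three equations balance.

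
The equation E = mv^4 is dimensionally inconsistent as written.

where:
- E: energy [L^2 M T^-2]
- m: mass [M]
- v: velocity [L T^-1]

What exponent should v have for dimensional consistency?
The exponent of v should be 2: E = mv^2

The LHS E has dimensions [L^2 M T^-2]; v has dimensions [L T^-1].
As written, the RHS mv^4 (exponent 4 on v) has dimensions [L^4 M T^-4], which does not match.
With exponent 2, the RHS mv^2 has dimensions [L^2 M T^-2], matching the LHS.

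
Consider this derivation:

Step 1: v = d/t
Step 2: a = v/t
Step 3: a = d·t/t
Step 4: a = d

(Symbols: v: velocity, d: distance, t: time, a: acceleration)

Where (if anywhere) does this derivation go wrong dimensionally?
Step 3

Step 1: v = d/t → LHS [L T^-1], RHS [L T^-1] ✓
Step 2: a = v/t → LHS [L T^-2], RHS [L T^-2] ✓
Step 3: a = d·t/t → LHS [L T^-2], RHS [L] ✗

The first dimensional inconsistency appears in step 3: a = d·t/t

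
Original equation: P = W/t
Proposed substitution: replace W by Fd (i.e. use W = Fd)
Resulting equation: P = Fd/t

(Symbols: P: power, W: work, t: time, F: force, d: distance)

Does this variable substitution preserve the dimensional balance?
Yes

[W] = [L^2 M T^-2] and [Fd] = [L^2 M T^-2]. These match, so the substitution replaces a quantity by one of the same dimensions and the result P = Fd/t has LHS [L^2 M T^-3] vs RHS [L^2 M T^-3] — still consistent.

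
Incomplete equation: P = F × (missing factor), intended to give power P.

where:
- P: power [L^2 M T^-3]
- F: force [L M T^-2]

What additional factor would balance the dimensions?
v (velocity), dimensions [L T^-1]

P has dimensions [L^2 M T^-3] and F has dimensions [L M T^-2].
The missing factor must have dimensions [L^2 M T^-3] / [L M T^-2] = [L T^-1], i.e. velocity (v).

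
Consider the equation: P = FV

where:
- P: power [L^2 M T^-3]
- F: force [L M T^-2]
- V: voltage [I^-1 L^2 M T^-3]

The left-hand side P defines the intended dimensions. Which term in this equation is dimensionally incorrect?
The right-hand side term FV

P has dimensions [L^2 M T^-3], but FV has dimensions [I^-1 L^3 M^2 T^-5], so the term FV is dimensionally wrong for P.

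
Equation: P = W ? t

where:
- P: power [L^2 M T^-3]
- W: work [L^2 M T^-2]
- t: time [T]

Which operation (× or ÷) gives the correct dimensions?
division (÷): P = W ÷ t

P [L^2 M T^-3]; W [L^2 M T^-2]; t [T].
W × t → [L^2 M T^-1] ✗
W ÷ t → [L^2 M T^-3] ✓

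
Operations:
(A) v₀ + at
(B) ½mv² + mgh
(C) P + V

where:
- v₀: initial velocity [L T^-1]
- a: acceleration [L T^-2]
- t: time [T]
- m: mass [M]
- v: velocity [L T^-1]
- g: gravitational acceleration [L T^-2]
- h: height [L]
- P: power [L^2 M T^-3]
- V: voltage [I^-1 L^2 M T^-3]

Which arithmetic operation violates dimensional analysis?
(C) P + V

(A) v₀ + at: v₀ [L T^-1] and at [L T^-1] — same dimensions ✓
(B) ½mv² + mgh: ½mv² [L^2 M T^-2] and mgh [L^2 M T^-2] — same dimensions ✓
(C) P + V: P [L^2 M T^-3] and V [I^-1 L^2 M T^-3] — different dimensions cannot be added/subtracted ✗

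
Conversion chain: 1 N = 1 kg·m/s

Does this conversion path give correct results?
The chain is incorrect (it contains an error).

Incorrect: Newton is kg·m/s², not kg·m/s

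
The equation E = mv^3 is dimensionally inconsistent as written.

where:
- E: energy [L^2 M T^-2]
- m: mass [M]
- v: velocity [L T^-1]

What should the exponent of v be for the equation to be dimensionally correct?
The exponent of v should be 2: E = mv^2

The LHS E has dimensions [L^2 M T^-2]; v has dimensions [L T^-1].
As written, the RHS mv^3 (exponent 3 on v) has dimensions [L^3 M T^-3], which does not match.
With exponent 2, the RHS mv^2 has dimensions [L^2 M T^-2], matching the LHS.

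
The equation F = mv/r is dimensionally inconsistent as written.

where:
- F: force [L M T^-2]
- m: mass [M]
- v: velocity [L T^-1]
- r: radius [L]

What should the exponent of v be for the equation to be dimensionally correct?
The exponent of v should be 2: F = mv^2/r

The LHS F has dimensions [L M T^-2]; v has dimensions [L T^-1].
As written, the RHS mv/r (exponent 1 on v) has dimensions [M T^-1], which does not match.
With exponent 2, the RHS mv^2/r has dimensions [L M T^-2], matching the LHS.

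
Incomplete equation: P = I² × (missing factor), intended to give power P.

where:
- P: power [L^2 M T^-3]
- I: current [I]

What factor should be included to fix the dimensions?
R (resistance), dimensions [I^-2 L^2 M T^-3]

P has dimensions [L^2 M T^-3] and I² has dimensions [I^2].
The missing factor must have dimensions [L^2 M T^-3] / [I^2] = [I^-2 L^2 M T^-3], i.e. resistance (R).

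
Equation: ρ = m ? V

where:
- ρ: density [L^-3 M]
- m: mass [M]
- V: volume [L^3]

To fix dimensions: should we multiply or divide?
division (÷): ρ = m ÷ V

ρ [L^-3 M]; m [M]; V [L^3].
m × V → [L^3 M] ✗
m ÷ V → [L^-3 M] ✓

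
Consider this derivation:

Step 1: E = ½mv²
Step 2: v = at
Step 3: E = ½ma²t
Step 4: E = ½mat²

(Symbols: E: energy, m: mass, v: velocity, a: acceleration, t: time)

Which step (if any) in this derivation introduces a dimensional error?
Step 3

Step 1: E = ½mv² → LHS [L^2 M T^-2], RHS [L^2 M T^-2] ✓
Step 2: v = at → LHS [L T^-1], RHS [L T^-1] ✓
Step 3: E = ½ma²t → LHS [L^2 M T^-2], RHS [L^2 M T^-3] ✗

The first dimensional inconsistency appears in step 3: E = ½ma²t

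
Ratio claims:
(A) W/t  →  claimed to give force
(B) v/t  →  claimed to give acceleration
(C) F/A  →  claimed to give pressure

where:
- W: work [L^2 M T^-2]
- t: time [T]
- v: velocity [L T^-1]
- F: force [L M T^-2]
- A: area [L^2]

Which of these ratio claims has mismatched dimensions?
(A) W/t does not give force

(A) W/t: [L^2 M T^-3] ≠ force [L M T^-2] ✗
(B) v/t: [L T^-2] = acceleration [L T^-2] ✓
(C) F/A: [L^-1 M T^-2] = pressure [L^-1 M T^-2] ✓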